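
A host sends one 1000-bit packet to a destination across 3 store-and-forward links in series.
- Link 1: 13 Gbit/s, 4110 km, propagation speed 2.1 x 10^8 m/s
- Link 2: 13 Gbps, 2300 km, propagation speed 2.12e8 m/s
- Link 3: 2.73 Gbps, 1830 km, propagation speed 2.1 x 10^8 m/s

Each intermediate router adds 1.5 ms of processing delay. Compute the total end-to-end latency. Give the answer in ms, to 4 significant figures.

42.14 ms

Transmission delays (L/R per hop): 7.69231e-05, 7.69231e-05, 0.0003663 ms; sum = 0.000520147 ms.
Propagation delays (d/s per hop): 19.5714, 10.8491, 8.71429 ms; sum = 39.1348 ms.
Processing at 2 router(s): 2 × 1.5 ms = 3 ms.
End-to-end = 42.14 ms.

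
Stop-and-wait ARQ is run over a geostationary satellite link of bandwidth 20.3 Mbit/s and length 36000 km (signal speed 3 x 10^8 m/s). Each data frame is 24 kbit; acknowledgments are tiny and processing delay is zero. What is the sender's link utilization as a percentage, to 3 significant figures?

0.490 %

t_tx = L/R = 24000/20300000 = 0.00118227 s.
t_prop = 36000000/300000000 = 0.12 s; RTT = 0.24 s.
Cycle = t_tx + RTT = 0.241182 s.
Utilization = t_tx / cycle = 0.00118227/0.241182 = 0.490 %.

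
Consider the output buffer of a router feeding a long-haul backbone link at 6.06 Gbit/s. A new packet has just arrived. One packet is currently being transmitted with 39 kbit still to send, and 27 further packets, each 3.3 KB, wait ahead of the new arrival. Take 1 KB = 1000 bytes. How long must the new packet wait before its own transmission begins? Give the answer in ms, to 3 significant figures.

Each queued packet: L/R = 26400/6060000000 = 0.00435644 ms.
27 queued → 0.117624 ms.
Plus remaining 39000 bits of current packet: 0.00643564 ms.
Queuing delay = 0.124 ms.

0.124 ms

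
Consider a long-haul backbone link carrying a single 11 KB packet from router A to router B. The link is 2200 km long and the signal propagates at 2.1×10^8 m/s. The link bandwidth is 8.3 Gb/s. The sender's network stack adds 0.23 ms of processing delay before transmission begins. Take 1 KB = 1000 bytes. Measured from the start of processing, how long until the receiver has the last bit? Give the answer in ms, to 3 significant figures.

10.7 ms

L = 88000 bits.
Transmission delay = L/R = 88000 / 8.3e+09 = 0.0106024 ms.
Propagation delay = d/s = 2200000 m / 210000000 m/s = 10.4762 ms.
Plus processing delay 0.23 ms = 0.23 ms.
Total = 10.7 ms.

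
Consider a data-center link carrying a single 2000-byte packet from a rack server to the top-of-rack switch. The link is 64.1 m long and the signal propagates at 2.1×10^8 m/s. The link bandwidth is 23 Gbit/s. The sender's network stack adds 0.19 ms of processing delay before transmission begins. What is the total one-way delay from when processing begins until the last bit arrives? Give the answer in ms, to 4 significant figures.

0.1910 ms

L = 2000 × 8 = 16000 bits.
Transmission delay = L/R = 16000 / 23000000000 = 0.000695652 ms.
Propagation delay = d/s = 64.1 m / 210000000 m/s = 0.000305238 ms.
Plus processing delay 0.19 ms = 0.19 ms.
Total = 0.1910 ms.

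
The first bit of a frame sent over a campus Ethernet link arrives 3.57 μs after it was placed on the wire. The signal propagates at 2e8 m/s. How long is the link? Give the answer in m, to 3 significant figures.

d = s × t_prop = 200000000 × 3.57e-06 = 714 m.

714 m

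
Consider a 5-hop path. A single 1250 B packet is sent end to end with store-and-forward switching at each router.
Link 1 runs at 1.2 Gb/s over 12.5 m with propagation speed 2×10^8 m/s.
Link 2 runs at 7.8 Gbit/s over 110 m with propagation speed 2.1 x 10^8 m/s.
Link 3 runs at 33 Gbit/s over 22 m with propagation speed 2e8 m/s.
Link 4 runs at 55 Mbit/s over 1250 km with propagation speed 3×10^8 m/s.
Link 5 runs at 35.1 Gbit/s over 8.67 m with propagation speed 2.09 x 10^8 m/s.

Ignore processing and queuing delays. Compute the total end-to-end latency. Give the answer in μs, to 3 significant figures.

4360 μs

L = 1250 × 8 = 10000 bits.
Transmission delays (L/R per hop): 8.33333, 1.28205, 0.30303, 181.818, 0.2849 μs; sum = 192.021 μs.
Propagation delays (d/s per hop): 0.0625, 0.52381, 0.11, 4166.67, 0.0414833 μs; sum = 4167.4 μs.
End-to-end = 4360 μs.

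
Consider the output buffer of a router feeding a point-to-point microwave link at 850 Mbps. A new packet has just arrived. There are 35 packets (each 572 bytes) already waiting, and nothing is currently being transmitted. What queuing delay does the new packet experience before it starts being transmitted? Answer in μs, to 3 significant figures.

188 μs

Each queued packet: L/R = 4576/850000000 = 5.38353 μs.
35 queued → 188.424 μs.
Queuing delay = 188 μs.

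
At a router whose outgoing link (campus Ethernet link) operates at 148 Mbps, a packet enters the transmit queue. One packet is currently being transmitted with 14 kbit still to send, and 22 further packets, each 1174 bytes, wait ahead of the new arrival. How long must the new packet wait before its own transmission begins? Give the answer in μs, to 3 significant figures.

1490 μs

Each queued packet: L/R = 9392/148000000 = 63.4595 μs.
22 queued → 1396.11 μs.
Plus remaining 14000 bits of current packet: 94.5946 μs.
Queuing delay = 1490 μs.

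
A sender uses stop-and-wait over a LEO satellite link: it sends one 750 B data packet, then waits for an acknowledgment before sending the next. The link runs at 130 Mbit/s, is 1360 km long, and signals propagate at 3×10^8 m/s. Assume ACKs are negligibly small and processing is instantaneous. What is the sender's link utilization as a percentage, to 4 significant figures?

t_tx = L/R = 6000/130000000 = 4.61538e-05 s.
t_prop = 1360000/300000000 = 0.00453333 s; RTT = 0.00906667 s.
Cycle = t_tx + RTT = 0.00911282 s.
Utilization = t_tx / cycle = 4.61538e-05/0.00911282 = 0.5065 %.

0.5065 %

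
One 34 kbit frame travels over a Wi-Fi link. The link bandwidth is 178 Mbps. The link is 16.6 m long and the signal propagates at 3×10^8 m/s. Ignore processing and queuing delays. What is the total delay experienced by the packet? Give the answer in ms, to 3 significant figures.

0.191 ms

L = 34000 bits.
Transmission delay = L/R = 34000 / 178000000 = 0.191011 ms.
Propagation delay = d/s = 16.6 m / 300000000 m/s = 5.53333e-05 ms.
Total = 0.191 ms.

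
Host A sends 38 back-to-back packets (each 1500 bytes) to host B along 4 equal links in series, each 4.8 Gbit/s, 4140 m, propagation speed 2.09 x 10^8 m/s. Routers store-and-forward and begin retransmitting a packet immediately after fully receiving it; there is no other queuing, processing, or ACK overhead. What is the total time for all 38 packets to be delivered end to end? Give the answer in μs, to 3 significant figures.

182 μs

Per-hop transmission t_tx = L/R = 12000/4800000000 = 2.5 μs.
Per-hop propagation t_prop = 4140/209000000 = 19.8086 μs.
Pipeline fill: first packet needs 4·t_tx to clear all hops; remaining 37 packets each add one t_tx.
Total = (4+38-1)·t_tx + 4·t_prop = 41·2.5 + 4·19.8086 = 182 μs.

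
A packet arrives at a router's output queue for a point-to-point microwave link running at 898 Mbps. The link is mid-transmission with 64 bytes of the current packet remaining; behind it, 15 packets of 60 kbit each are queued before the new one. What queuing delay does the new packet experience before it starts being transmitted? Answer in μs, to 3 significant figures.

Each queued packet: L/R = 60000/898000000 = 66.8151 μs.
15 queued → 1002.23 μs.
Plus remaining 512 bits of current packet: 0.570156 μs.
Queuing delay = 1000 μs.

1000 μs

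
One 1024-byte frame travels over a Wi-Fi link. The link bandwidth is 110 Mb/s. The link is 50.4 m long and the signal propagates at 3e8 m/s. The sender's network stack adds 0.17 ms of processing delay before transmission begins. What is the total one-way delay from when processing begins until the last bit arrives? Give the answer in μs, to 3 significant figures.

L = 1024 × 8 = 8192 bits.
Transmission delay = L/R = 8192 / 110000000 = 74.4727 μs.
Propagation delay = d/s = 50.4 m / 300000000 m/s = 0.168 μs.
Plus processing delay 0.17 ms = 170 μs.
Total = 245 μs.

245 μs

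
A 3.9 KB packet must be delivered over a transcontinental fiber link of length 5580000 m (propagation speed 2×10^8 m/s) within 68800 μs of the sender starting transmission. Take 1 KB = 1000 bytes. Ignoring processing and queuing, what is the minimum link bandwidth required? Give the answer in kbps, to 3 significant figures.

L = 31200 bits.
Propagation delay = 5580000 / 200000000 = 27900 μs.
Transmission budget = 68800 − 27900 = 40900 μs.
R ≥ L / t_tx = 31200 bits / 0.0409 s = 763 kbps.

763 kbps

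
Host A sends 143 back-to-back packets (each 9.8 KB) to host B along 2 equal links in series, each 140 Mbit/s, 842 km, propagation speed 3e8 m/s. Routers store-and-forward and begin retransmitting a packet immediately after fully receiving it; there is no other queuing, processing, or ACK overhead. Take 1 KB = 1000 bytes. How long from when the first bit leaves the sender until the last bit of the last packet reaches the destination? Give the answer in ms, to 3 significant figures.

Per-hop transmission t_tx = L/R = 78400/140000000 = 0.56 ms.
Per-hop propagation t_prop = 842000/300000000 = 2.80667 ms.
Pipeline fill: first packet needs 2·t_tx to clear all hops; remaining 142 packets each add one t_tx.
Total = (2+143-1)·t_tx + 2·t_prop = 144·0.56 + 2·2.80667 = 86.3 ms.

86.3 ms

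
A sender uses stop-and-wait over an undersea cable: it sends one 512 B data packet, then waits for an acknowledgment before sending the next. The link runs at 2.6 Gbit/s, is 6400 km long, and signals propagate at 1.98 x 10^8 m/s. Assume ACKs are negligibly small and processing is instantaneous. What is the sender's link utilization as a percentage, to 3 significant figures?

t_tx = L/R = 4096/2600000000 = 1.57538e-06 s.
t_prop = 6400000/198000000 = 0.0323232 s; RTT = 0.0646465 s.
Cycle = t_tx + RTT = 0.064648 s.
Utilization = t_tx / cycle = 1.57538e-06/0.064648 = 0.00244 %.

0.00244 %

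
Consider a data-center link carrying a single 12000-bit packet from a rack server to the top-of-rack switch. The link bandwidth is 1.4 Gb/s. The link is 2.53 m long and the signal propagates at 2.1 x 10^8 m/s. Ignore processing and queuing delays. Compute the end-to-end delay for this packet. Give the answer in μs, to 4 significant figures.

8.583 μs

Transmission delay = L/R = 12000 / 1400000000 = 8.57143 μs.
Propagation delay = d/s = 2.53 m / 210000000 m/s = 0.0120476 μs.
Total = 8.583 μs.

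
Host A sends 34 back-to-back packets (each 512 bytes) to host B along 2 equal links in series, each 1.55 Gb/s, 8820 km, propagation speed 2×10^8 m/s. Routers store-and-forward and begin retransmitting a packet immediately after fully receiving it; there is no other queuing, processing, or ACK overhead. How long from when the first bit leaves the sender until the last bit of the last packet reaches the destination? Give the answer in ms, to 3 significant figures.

88.3 ms

Per-hop transmission t_tx = L/R = 4096/1550000000 = 0.00264258 ms.
Per-hop propagation t_prop = 8820000/200000000 = 44.1 ms.
Pipeline fill: first packet needs 2·t_tx to clear all hops; remaining 33 packets each add one t_tx.
Total = (2+34-1)·t_tx + 2·t_prop = 35·0.00264258 + 2·44.1 = 88.3 ms.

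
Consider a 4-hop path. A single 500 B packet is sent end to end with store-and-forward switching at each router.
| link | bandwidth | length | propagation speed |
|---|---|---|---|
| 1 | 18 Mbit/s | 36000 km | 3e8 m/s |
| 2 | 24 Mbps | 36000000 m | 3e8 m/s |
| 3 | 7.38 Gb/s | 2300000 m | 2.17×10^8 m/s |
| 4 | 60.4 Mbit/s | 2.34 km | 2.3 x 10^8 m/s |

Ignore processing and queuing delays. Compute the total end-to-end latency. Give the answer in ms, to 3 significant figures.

251 ms

L = 500 × 8 = 4000 bits.
Transmission delays (L/R per hop): 0.222222, 0.166667, 0.000542005, 0.0662252 ms; sum = 0.455656 ms.
Propagation delays (d/s per hop): 120, 120, 10.5991, 0.0101739 ms; sum = 250.609 ms.
End-to-end = 251 ms.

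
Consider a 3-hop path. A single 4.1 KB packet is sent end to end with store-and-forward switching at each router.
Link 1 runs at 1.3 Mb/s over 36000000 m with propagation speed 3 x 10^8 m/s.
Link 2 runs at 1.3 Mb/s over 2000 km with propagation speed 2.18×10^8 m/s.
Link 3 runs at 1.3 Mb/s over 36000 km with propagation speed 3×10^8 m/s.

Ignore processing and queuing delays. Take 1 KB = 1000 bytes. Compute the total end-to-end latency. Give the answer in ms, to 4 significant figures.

L = 32800 bits.
Transmission delay per hop = L/R = 32800/1300000 = 25.2308 ms; 3 hops → 75.6923 ms.
Propagation delays (d/s per hop): 120, 9.17431, 120 ms; sum = 249.174 ms.
End-to-end = 324.9 ms.

324.9 ms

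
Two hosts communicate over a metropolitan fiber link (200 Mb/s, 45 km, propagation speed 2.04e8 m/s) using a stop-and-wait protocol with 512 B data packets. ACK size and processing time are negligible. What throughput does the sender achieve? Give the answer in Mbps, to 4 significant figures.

t_tx = L/R = 4096/200000000 = 2.048e-05 s.
t_prop = 45000/204000000 = 0.000220588 s; RTT = 0.000441176 s.
Cycle = t_tx + RTT = 0.000461656 s.
Throughput = L / cycle = 4096 / 0.000461656 = 8.872 Mbps.

8.872 Mbps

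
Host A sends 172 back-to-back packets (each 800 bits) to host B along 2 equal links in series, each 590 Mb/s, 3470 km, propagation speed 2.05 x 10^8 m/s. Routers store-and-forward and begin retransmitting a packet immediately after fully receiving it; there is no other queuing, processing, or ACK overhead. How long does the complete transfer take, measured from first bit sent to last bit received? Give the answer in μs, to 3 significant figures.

Per-hop transmission t_tx = L/R = 800/590000000 = 1.35593 μs.
Per-hop propagation t_prop = 3470000/2.05e+08 = 16926.8 μs.
Pipeline fill: first packet needs 2·t_tx to clear all hops; remaining 171 packets each add one t_tx.
Total = (2+172-1)·t_tx + 2·t_prop = 173·1.35593 + 2·16926.8 = 34100 μs.

34100 μs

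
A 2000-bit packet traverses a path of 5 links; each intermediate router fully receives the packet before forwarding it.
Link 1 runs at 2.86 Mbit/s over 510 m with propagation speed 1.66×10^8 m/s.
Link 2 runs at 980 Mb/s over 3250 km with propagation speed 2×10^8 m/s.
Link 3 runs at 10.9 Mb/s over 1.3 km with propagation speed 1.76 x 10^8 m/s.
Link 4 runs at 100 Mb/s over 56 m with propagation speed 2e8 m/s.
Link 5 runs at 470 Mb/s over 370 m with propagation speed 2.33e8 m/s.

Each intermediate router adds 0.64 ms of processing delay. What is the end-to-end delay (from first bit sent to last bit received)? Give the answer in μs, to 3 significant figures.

Transmission delays (L/R per hop): 699.301, 2.04082, 183.486, 20, 4.25532 μs; sum = 909.083 μs.
Propagation delays (d/s per hop): 3.07229, 16250, 7.38636, 0.28, 1.58798 μs; sum = 16262.3 μs.
Processing at 4 router(s): 4 × 0.64 ms = 2560 μs.
End-to-end = 19700 μs.

19700 μs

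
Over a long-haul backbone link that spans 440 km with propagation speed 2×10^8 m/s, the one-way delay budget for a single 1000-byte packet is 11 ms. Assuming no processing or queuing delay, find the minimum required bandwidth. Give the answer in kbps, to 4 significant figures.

909.1 kbps

L = 8000 bits.
Propagation delay = 440000 / 200000000 = 2.2 ms.
Transmission budget = 11 − 2.2 = 8.8 ms.
R ≥ L / t_tx = 8000 bits / 0.0088 s = 909.1 kbps.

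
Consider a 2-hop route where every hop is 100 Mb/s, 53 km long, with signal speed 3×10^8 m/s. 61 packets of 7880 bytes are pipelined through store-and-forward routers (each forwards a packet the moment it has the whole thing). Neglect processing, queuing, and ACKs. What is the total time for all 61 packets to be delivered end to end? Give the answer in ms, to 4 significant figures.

Per-hop transmission t_tx = L/R = 63040/100000000 = 0.6304 ms.
Per-hop propagation t_prop = 53000/300000000 = 0.176667 ms.
Pipeline fill: first packet needs 2·t_tx to clear all hops; remaining 60 packets each add one t_tx.
Total = (2+61-1)·t_tx + 2·t_prop = 62·0.6304 + 2·0.176667 = 39.44 ms.

39.44 ms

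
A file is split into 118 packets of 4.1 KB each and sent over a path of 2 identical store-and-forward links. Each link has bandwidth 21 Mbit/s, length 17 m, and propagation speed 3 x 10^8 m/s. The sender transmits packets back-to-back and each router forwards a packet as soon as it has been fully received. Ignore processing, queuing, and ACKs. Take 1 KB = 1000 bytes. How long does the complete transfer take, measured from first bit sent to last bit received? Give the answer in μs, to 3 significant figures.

Per-hop transmission t_tx = L/R = 32800/21000000 = 1561.9 μs.
Per-hop propagation t_prop = 17/300000000 = 0.0566667 μs.
Pipeline fill: first packet needs 2·t_tx to clear all hops; remaining 117 packets each add one t_tx.
Total = (2+118-1)·t_tx + 2·t_prop = 119·1561.9 + 2·0.0566667 = 186000 μs.

186000 μs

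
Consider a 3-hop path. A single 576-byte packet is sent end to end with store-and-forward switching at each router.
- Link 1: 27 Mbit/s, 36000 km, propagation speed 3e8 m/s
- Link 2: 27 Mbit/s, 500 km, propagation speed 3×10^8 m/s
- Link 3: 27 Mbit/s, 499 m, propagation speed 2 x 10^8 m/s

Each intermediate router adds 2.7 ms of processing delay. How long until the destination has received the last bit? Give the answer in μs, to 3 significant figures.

L = 576 × 8 = 4608 bits.
Transmission delay per hop = L/R = 4608/27000000 = 170.667 μs; 3 hops → 512 μs.
Propagation delays (d/s per hop): 120000, 1666.67, 2.495 μs; sum = 121669 μs.
Processing at 2 router(s): 2 × 2.7 ms = 5400 μs.
End-to-end = 128000 μs.

128000 μs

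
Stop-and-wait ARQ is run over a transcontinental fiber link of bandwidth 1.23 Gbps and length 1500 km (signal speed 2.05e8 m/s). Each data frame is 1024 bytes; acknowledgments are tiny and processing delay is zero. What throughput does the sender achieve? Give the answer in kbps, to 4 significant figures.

559.5 kbps

t_tx = L/R = 8192/1230000000 = 6.66016e-06 s.
t_prop = 1500000/2.05e+08 = 0.00731707 s; RTT = 0.0146341 s.
Cycle = t_tx + RTT = 0.0146408 s.
Throughput = L / cycle = 8192 / 0.0146408 = 559.5 kbps.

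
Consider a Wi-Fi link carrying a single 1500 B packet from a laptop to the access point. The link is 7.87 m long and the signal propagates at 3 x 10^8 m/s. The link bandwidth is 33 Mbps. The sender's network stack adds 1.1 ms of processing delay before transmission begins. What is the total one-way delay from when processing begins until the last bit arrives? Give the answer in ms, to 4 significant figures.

L = 1500 × 8 = 12000 bits.
Transmission delay = L/R = 12000 / 33000000 = 0.363636 ms.
Propagation delay = d/s = 7.87 m / 300000000 m/s = 2.62333e-05 ms.
Plus processing delay 1.1 ms = 1.1 ms.
Total = 1.464 ms.

1.464 ms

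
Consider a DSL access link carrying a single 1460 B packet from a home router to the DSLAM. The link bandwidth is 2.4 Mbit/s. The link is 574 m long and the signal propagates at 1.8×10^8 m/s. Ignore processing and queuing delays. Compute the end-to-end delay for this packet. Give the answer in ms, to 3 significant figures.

L = 1460 × 8 = 11680 bits.
Transmission delay = L/R = 11680 / 2400000 = 4.86667 ms.
Propagation delay = d/s = 574 m / 180000000 m/s = 0.00318889 ms.
Total = 4.87 ms.

4.87 ms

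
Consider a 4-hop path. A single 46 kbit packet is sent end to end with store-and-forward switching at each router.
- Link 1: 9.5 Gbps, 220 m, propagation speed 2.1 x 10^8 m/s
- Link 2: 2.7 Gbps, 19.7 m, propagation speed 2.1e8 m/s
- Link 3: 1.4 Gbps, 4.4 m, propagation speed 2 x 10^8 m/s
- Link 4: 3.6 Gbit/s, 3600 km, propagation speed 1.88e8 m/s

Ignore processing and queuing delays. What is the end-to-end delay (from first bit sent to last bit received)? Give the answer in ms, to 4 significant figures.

L = 46000 bits.
Transmission delays (L/R per hop): 0.00484211, 0.017037, 0.0328571, 0.0127778 ms; sum = 0.0675141 ms.
Propagation delays (d/s per hop): 0.00104762, 9.38095e-05, 2.2e-05, 19.1489 ms; sum = 19.1501 ms.
End-to-end = 19.22 ms.

19.22 ms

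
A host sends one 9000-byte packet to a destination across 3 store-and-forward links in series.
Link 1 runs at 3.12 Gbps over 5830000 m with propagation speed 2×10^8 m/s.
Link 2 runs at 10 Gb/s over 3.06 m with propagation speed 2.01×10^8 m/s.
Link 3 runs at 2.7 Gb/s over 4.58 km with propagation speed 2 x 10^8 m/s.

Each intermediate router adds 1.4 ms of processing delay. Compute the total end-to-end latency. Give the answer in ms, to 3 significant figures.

32.0 ms

L = 9000 × 8 = 72000 bits.
Transmission delays (L/R per hop): 0.0230769, 0.0072, 0.0266667 ms; sum = 0.0569436 ms.
Propagation delays (d/s per hop): 29.15, 1.52239e-05, 0.0229 ms; sum = 29.1729 ms.
Processing at 2 router(s): 2 × 1.4 ms = 2.8 ms.
End-to-end = 32.0 ms.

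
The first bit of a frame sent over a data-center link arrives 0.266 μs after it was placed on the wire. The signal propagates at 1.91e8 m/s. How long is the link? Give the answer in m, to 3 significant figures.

50.8 m

d = s × t_prop = 191000000 × 2.66e-07 = 50.8 m.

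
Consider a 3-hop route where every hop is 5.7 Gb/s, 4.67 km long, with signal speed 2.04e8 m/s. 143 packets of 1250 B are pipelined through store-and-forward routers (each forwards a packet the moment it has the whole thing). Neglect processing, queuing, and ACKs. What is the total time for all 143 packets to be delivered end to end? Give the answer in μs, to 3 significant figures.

Per-hop transmission t_tx = L/R = 10000/5700000000 = 1.75439 μs.
Per-hop propagation t_prop = 4670/204000000 = 22.8922 μs.
Pipeline fill: first packet needs 3·t_tx to clear all hops; remaining 142 packets each add one t_tx.
Total = (3+143-1)·t_tx + 3·t_prop = 145·1.75439 + 3·22.8922 = 323 μs.

323 μs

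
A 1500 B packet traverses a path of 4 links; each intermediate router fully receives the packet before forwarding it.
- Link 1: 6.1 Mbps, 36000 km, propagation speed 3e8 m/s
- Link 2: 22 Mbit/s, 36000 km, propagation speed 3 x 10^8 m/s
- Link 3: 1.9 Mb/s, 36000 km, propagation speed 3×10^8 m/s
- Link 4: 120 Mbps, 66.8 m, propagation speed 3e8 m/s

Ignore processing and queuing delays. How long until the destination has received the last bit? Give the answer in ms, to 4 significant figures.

L = 1500 × 8 = 12000 bits.
Transmission delays (L/R per hop): 1.96721, 0.545455, 6.31579, 0.1 ms; sum = 8.92846 ms.
Propagation delays (d/s per hop): 120, 120, 120, 0.000222667 ms; sum = 360 ms.
End-to-end = 368.9 ms.

368.9 ms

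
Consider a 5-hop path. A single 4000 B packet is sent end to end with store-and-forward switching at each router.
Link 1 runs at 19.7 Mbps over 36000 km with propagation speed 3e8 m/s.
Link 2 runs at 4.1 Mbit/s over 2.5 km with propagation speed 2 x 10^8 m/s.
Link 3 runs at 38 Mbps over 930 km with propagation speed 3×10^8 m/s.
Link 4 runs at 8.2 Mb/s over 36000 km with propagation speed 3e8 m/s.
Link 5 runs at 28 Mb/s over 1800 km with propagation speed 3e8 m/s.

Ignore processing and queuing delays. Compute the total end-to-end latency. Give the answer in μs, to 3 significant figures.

264000 μs

L = 4000 × 8 = 32000 bits.
Transmission delays (L/R per hop): 1624.37, 7804.88, 842.105, 3902.44, 1142.86 μs; sum = 15316.6 μs.
Propagation delays (d/s per hop): 120000, 12.5, 3100, 120000, 6000 μs; sum = 249113 μs.
End-to-end = 264000 μs.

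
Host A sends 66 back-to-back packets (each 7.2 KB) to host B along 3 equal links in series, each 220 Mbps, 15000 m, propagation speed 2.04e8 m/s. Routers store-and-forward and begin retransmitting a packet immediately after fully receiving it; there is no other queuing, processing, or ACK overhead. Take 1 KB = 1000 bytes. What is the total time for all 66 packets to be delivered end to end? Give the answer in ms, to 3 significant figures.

18.0 ms

Per-hop transmission t_tx = L/R = 57600/220000000 = 0.261818 ms.
Per-hop propagation t_prop = 15000/204000000 = 0.0735294 ms.
Pipeline fill: first packet needs 3·t_tx to clear all hops; remaining 65 packets each add one t_tx.
Total = (3+66-1)·t_tx + 3·t_prop = 68·0.261818 + 3·0.0735294 = 18.0 ms.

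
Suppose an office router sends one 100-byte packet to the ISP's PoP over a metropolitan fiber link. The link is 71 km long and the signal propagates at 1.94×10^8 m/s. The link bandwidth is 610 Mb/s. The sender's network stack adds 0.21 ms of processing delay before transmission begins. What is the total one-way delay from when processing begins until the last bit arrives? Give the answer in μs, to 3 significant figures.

L = 100 × 8 = 800 bits.
Transmission delay = L/R = 800 / 610000000 = 1.31148 μs.
Propagation delay = d/s = 71000 m / 194000000 m/s = 365.979 μs.
Plus processing delay 0.21 ms = 210 μs.
Total = 577 μs.

577 μs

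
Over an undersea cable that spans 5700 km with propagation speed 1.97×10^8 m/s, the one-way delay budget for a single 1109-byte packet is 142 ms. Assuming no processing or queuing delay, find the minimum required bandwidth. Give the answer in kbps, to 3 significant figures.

L = 8872 bits.
Propagation delay = 5700000 / 197000000 = 28.934 ms.
Transmission budget = 142 − 28.934 = 113.066 ms.
R ≥ L / t_tx = 8872 bits / 0.113066 s = 78.5 kbps.

78.5 kbps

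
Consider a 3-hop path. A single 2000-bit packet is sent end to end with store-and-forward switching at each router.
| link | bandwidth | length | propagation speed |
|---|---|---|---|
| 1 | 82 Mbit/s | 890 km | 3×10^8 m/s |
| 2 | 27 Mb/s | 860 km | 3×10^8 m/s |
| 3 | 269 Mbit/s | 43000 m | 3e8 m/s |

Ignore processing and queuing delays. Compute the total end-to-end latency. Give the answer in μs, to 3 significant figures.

Transmission delays (L/R per hop): 24.3902, 74.0741, 7.43494 μs; sum = 105.899 μs.
Propagation delays (d/s per hop): 2966.67, 2866.67, 143.333 μs; sum = 5976.67 μs.
End-to-end = 6080 μs.

6080 μs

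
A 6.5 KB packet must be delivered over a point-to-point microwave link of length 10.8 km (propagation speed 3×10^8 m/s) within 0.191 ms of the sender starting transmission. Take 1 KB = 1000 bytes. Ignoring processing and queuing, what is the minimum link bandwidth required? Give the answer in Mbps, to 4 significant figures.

335.5 Mbps

L = 52000 bits.
Propagation delay = 10800 / 300000000 = 0.036 ms.
Transmission budget = 0.191 − 0.036 = 0.155 ms.
R ≥ L / t_tx = 52000 bits / 0.000155 s = 335.5 Mbps.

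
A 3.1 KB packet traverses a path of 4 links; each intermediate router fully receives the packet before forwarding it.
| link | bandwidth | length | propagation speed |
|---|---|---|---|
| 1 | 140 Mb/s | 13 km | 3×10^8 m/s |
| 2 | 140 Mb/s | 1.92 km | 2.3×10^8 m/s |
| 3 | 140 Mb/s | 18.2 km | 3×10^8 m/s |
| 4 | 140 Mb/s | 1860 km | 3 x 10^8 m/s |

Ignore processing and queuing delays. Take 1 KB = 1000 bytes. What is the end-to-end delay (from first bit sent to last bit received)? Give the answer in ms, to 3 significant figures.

L = 24800 bits.
Transmission delay per hop = L/R = 24800/140000000 = 0.177143 ms; 4 hops → 0.708571 ms.
Propagation delays (d/s per hop): 0.0433333, 0.00834783, 0.0606667, 6.2 ms; sum = 6.31235 ms.
End-to-end = 7.02 ms.

7.02 ms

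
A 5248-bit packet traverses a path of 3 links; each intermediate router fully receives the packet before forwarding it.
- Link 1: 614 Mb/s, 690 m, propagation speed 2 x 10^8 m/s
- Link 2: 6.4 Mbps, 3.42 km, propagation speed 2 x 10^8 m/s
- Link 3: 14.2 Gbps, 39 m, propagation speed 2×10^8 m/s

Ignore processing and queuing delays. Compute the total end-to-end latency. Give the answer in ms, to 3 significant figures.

Transmission delays (L/R per hop): 0.00854723, 0.82, 0.000369577 ms; sum = 0.828917 ms.
Propagation delays (d/s per hop): 0.00345, 0.0171, 0.000195 ms; sum = 0.020745 ms.
End-to-end = 0.850 ms.

0.850 ms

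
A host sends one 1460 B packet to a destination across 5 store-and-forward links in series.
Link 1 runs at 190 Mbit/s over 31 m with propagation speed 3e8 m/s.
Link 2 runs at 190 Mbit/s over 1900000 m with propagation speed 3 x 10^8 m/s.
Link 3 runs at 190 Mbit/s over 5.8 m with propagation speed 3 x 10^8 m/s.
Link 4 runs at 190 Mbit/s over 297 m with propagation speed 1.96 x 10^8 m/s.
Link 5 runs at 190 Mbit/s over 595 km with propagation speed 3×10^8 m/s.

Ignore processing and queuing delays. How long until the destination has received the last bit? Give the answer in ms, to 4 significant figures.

L = 1460 × 8 = 11680 bits.
Transmission delay per hop = L/R = 11680/190000000 = 0.0614737 ms; 5 hops → 0.307368 ms.
Propagation delays (d/s per hop): 0.000103333, 6.33333, 1.93333e-05, 0.00151531, 1.98333 ms; sum = 8.3183 ms.
End-to-end = 8.626 ms.

8.626 ms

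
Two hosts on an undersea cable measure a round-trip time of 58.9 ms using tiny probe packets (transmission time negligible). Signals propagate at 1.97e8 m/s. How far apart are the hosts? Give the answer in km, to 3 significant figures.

One-way propagation = RTT/2 = 29.45 ms.
d = s × t = 197000000 × 0.02945 = 5800 km.

5800 km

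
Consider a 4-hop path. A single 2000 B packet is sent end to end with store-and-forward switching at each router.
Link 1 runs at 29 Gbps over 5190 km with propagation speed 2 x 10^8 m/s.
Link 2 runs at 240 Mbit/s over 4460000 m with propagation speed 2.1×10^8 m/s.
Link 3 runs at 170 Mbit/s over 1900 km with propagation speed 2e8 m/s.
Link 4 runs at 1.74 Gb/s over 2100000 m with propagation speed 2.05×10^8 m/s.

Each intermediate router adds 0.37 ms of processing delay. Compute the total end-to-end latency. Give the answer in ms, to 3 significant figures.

L = 2000 × 8 = 16000 bits.
Transmission delays (L/R per hop): 0.000551724, 0.0666667, 0.0941176, 0.0091954 ms; sum = 0.170531 ms.
Propagation delays (d/s per hop): 25.95, 21.2381, 9.5, 10.2439 ms; sum = 66.932 ms.
Processing at 3 router(s): 3 × 0.37 ms = 1.11 ms.
End-to-end = 68.2 ms.

68.2 ms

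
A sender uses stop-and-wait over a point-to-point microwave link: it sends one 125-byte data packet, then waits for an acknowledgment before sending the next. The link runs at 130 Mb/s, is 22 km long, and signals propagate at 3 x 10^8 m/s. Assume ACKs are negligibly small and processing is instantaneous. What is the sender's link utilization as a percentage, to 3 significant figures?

t_tx = L/R = 1000/130000000 = 7.69231e-06 s.
t_prop = 22000/300000000 = 7.33333e-05 s; RTT = 0.000146667 s.
Cycle = t_tx + RTT = 0.000154359 s.
Utilization = t_tx / cycle = 7.69231e-06/0.000154359 = 4.98 %.

4.98 %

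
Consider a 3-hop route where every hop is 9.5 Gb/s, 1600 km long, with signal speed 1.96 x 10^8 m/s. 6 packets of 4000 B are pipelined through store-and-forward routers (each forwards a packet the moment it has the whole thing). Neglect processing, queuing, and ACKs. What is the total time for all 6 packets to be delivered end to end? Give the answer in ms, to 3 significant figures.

24.5 ms

Per-hop transmission t_tx = L/R = 32000/9500000000 = 0.00336842 ms.
Per-hop propagation t_prop = 1600000/196000000 = 8.16327 ms.
Pipeline fill: first packet needs 3·t_tx to clear all hops; remaining 5 packets each add one t_tx.
Total = (3+6-1)·t_tx + 3·t_prop = 8·0.00336842 + 3·8.16327 = 24.5 ms.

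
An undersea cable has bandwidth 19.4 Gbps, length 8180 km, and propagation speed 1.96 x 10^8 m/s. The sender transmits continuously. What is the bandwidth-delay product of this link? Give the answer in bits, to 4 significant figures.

809700000 bits

Propagation delay = 8180000 / 196000000 = 0.0417347 s.
BDP = R × t_prop = 19400000000 × 0.0417347 = 809653000 bits.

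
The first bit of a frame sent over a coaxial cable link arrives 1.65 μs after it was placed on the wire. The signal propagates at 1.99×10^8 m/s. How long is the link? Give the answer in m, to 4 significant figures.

d = s × t_prop = 199000000 × 1.65e-06 = 328.4 m.

328.4 m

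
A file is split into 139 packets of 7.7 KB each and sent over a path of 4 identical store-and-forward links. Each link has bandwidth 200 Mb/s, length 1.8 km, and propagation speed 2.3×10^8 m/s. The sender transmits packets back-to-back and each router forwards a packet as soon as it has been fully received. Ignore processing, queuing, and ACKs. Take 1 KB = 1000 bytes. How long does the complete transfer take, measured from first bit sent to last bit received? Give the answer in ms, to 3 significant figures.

43.8 ms

Per-hop transmission t_tx = L/R = 61600/200000000 = 0.308 ms.
Per-hop propagation t_prop = 1800/2.3e+08 = 0.00782609 ms.
Pipeline fill: first packet needs 4·t_tx to clear all hops; remaining 138 packets each add one t_tx.
Total = (4+139-1)·t_tx + 4·t_prop = 142·0.308 + 4·0.00782609 = 43.8 ms.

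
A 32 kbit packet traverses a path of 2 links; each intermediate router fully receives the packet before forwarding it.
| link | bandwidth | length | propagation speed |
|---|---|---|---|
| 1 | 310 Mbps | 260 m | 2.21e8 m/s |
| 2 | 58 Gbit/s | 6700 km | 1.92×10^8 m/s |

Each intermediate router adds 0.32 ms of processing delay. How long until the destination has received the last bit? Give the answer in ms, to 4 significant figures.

35.32 ms

L = 32000 bits.
Transmission delays (L/R per hop): 0.103226, 0.000551724 ms; sum = 0.103778 ms.
Propagation delays (d/s per hop): 0.00117647, 34.8958 ms; sum = 34.897 ms.
Processing at 1 router(s): 1 × 0.32 ms = 0.32 ms.
End-to-end = 35.32 ms.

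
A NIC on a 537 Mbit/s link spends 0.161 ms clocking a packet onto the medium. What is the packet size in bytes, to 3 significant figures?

10800 bytes

L = R × t_tx = 537000000 b/s × 0.000161 s = 86457 bits.
In bytes: 86457 / 8 = 10800 bytes.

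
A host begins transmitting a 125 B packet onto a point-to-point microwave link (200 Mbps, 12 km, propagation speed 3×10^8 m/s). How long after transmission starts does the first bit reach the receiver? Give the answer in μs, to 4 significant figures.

First bit experiences only propagation delay: d/s = 12000/300000000 = 40.00 μs.

40.00 μs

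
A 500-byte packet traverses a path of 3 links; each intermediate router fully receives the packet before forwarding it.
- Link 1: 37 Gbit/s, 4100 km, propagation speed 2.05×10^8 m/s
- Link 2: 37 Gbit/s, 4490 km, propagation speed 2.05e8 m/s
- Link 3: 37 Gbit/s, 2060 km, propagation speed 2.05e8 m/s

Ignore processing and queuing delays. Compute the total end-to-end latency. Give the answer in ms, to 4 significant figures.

L = 500 × 8 = 4000 bits.
Transmission delay per hop = L/R = 4000/37000000000 = 0.000108108 ms; 3 hops → 0.000324324 ms.
Propagation delays (d/s per hop): 20, 21.9024, 10.0488 ms; sum = 51.9512 ms.
End-to-end = 51.95 ms.

51.95 ms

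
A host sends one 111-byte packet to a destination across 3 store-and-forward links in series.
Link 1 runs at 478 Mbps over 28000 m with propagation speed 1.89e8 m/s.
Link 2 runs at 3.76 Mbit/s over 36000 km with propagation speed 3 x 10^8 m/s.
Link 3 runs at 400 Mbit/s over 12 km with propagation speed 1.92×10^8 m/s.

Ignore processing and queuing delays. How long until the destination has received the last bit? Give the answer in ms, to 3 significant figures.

120 ms

L = 111 × 8 = 888 bits.
Transmission delays (L/R per hop): 0.00185774, 0.23617, 0.00222 ms; sum = 0.240248 ms.
Propagation delays (d/s per hop): 0.148148, 120, 0.0625 ms; sum = 120.211 ms.
End-to-end = 120 ms.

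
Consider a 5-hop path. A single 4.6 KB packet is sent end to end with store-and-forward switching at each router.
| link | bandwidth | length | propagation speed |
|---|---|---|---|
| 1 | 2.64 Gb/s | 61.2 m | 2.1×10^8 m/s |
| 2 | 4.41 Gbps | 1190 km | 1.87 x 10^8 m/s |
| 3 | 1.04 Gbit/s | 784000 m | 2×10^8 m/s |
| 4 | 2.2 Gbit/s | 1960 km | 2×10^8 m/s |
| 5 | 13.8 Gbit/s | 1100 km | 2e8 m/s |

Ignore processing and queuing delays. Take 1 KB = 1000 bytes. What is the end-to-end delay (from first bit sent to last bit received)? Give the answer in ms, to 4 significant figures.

L = 36800 bits.
Transmission delays (L/R per hop): 0.0139394, 0.00834467, 0.0353846, 0.0167273, 0.00266667 ms; sum = 0.0770626 ms.
Propagation delays (d/s per hop): 0.000291429, 6.36364, 3.92, 9.8, 5.5 ms; sum = 25.5839 ms.
End-to-end = 25.66 ms.

25.66 ms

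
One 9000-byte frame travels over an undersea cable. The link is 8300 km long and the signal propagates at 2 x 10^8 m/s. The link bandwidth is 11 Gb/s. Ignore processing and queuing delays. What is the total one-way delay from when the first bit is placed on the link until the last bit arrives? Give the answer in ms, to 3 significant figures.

L = 9000 × 8 = 72000 bits.
Transmission delay = L/R = 72000 / 11000000000 = 0.00654545 ms.
Propagation delay = d/s = 8300000 m / 200000000 m/s = 41.5 ms.
Total = 41.5 ms.

41.5 ms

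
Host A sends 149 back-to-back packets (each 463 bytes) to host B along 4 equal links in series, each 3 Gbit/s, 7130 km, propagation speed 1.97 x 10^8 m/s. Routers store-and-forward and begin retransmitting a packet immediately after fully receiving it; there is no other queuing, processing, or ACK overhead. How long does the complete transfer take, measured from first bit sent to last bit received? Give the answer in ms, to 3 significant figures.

Per-hop transmission t_tx = L/R = 3704/3000000000 = 0.00123467 ms.
Per-hop propagation t_prop = 7130000/197000000 = 36.1929 ms.
Pipeline fill: first packet needs 4·t_tx to clear all hops; remaining 148 packets each add one t_tx.
Total = (4+149-1)·t_tx + 4·t_prop = 152·0.00123467 + 4·36.1929 = 145 ms.

145 ms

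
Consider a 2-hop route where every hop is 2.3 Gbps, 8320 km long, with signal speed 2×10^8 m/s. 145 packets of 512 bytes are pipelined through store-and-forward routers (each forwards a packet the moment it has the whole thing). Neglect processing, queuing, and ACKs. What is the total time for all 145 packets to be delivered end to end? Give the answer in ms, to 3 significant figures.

Per-hop transmission t_tx = L/R = 4096/2300000000 = 0.00178087 ms.
Per-hop propagation t_prop = 8320000/200000000 = 41.6 ms.
Pipeline fill: first packet needs 2·t_tx to clear all hops; remaining 144 packets each add one t_tx.
Total = (2+145-1)·t_tx + 2·t_prop = 146·0.00178087 + 2·41.6 = 83.5 ms.

83.5 ms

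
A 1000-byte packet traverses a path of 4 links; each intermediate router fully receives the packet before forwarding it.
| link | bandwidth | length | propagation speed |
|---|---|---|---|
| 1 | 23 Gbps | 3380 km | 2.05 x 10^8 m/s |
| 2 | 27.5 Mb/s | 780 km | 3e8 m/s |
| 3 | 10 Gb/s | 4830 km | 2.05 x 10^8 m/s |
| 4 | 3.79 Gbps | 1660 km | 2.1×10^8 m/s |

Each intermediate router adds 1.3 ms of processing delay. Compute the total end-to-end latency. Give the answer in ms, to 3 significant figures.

54.7 ms

L = 1000 × 8 = 8000 bits.
Transmission delays (L/R per hop): 0.000347826, 0.290909, 0.0008, 0.00211082 ms; sum = 0.294168 ms.
Propagation delays (d/s per hop): 16.4878, 2.6, 23.561, 7.90476 ms; sum = 50.5535 ms.
Processing at 3 router(s): 3 × 1.3 ms = 3.9 ms.
End-to-end = 54.7 ms.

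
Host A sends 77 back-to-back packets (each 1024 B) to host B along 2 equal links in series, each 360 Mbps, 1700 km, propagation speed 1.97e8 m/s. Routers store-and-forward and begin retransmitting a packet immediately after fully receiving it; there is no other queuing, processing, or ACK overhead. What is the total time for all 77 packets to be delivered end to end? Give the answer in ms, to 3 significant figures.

19.0 ms

Per-hop transmission t_tx = L/R = 8192/360000000 = 0.0227556 ms.
Per-hop propagation t_prop = 1700000/197000000 = 8.62944 ms.
Pipeline fill: first packet needs 2·t_tx to clear all hops; remaining 76 packets each add one t_tx.
Total = (2+77-1)·t_tx + 2·t_prop = 78·0.0227556 + 2·8.62944 = 19.0 ms.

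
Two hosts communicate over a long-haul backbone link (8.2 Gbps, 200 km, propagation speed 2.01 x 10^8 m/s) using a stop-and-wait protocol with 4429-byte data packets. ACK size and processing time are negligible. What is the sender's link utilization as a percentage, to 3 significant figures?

0.217 %

t_tx = L/R = 35432/8.2e+09 = 4.32098e-06 s.
t_prop = 200000/2.01e+08 = 0.000995025 s; RTT = 0.00199005 s.
Cycle = t_tx + RTT = 0.00199437 s.
Utilization = t_tx / cycle = 4.32098e-06/0.00199437 = 0.217 %.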